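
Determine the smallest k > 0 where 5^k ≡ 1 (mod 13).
4

13 is prime, so ord(5) divides φ(13) = 12.
Divisors of 12: 1, 2, 3, 4, 6, 12.
Repeated squaring: 5^1 ≡ 5, 5^2 ≡ 12, 5^4 ≡ 1, 5^8 ≡ 1 (mod 13).
Test 5^d mod 13 for each divisor d in increasing order:
5^1 ≡ 5
5^2 ≡ 12
5^3 = 5^2·5^1 ≡ 8
5^4 ≡ 1  ← first divisor giving 1
The order is 4.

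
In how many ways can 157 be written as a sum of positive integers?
80630964769

p(n) counts ways to write n as a sum of positive integers (order ignored).
Euler's pentagonal recurrence: p(k) = p(k-1) + p(k-2) - p(k-5) - p(k-7) + p(k-12) + p(k-15) - ... (offsets j(3j∓1)/2, signs ++--, p(0)=1, p(<0)=0).
DP table for k = 0..156: p(0)=1, p(1)=1, p(2)=2, p(3)=3, p(4)=5, p(5)=7, p(6)=11, p(7)=15, p(8)=22, p(9)=30, p(10)=42, p(11)=56, p(12)=77, p(13)=101, p(14)=135, p(15)=176, p(16)=231, p(17)=297, p(18)=385, p(19)=490, p(20)=627, p(21)=792, p(22)=1002, p(23)=1255, p(24)=1575, p(25)=1958, p(26)=2436, p(27)=3010, p(28)=3718, p(29)=4565, p(30)=5604, p(31)=6842, p(32)=8349, p(33)=10143, p(34)=12310, p(35)=14883, p(36)=17977, p(37)=21637, p(38)=26015, p(39)=31185, p(40)=37338, p(41)=44583, p(42)=53174, p(43)=63261, p(44)=75175, p(45)=89134, p(46)=105558, p(47)=124754, p(48)=147273, p(49)=173525, p(50)=204226, p(51)=239943, p(52)=281589, p(53)=329931, p(54)=386155, p(55)=451276, p(56)=526823, p(57)=614154, p(58)=715220, p(59)=831820, p(60)=966467, p(61)=1121505, p(62)=1300156, p(63)=1505499, p(64)=1741630, p(65)=2012558, p(66)=2323520, p(67)=2679689, p(68)=3087735, p(69)=3554345, p(70)=4087968, p(71)=4697205, p(72)=5392783, p(73)=6185689, p(74)=7089500, p(75)=8118264, p(76)=9289091, p(77)=10619863, p(78)=12132164, p(79)=13848650, p(80)=15796476, p(81)=18004327, p(82)=20506255, p(83)=23338469, p(84)=26543660, p(85)=30167357, p(86)=34262962, p(87)=38887673, p(88)=44108109, p(89)=49995925, p(90)=56634173, p(91)=64112359, p(92)=72533807, p(93)=82010177, p(94)=92669720, p(95)=104651419, p(96)=118114304, p(97)=133230930, p(98)=150198136, p(99)=169229875, p(100)=190569292, p(101)=214481126, p(102)=241265379, p(103)=271248950, p(104)=304801365, p(105)=342325709, p(106)=384276336, p(107)=431149389, p(108)=483502844, p(109)=541946240, p(110)=607163746, p(111)=679903203, p(112)=761002156, p(113)=851376628, p(114)=952050665, p(115)=1064144451, p(116)=1188908248, p(117)=1327710076, p(118)=1482074143, p(119)=1653668665, p(120)=1844349560, p(121)=2056148051, p(122)=2291320912, p(123)=2552338241, p(124)=2841940500, p(125)=3163127352, p(126)=3519222692, p(127)=3913864295, p(128)=4351078600, p(129)=4835271870, p(130)=5371315400, p(131)=5964539504, p(132)=6620830889, p(133)=7346629512, p(134)=8149040695, p(135)=9035836076, p(136)=10015581680, p(137)=11097645016, p(138)=12292341831, p(139)=13610949895, p(140)=15065878135, p(141)=16670689208, p(142)=18440293320, p(143)=20390982757, p(144)=22540654445, p(145)=24908858009, p(146)=27517052599, p(147)=30388671978, p(148)=33549419497, p(149)=37027355200, p(150)=40853235313, p(151)=45060624582, p(152)=49686288421, p(153)=54770336324, p(154)=60356673280, p(155)=66493182097, p(156)=73232243759.
Final step: p(157) = p(156) + p(155) - p(152) - p(150) + p(145) + p(142) - p(135) - p(131) + p(122) + p(117) - p(106) - p(100) + p(87) + p(80) - p(65) - p(57) + p(40) + p(31) - p(12) - p(2)
= 73232243759 + 66493182097 - 49686288421 - 40853235313 + 24908858009 + 18440293320 - 9035836076 - 5964539504 + 2291320912 + 1327710076 - 384276336 - 190569292 + 38887673 + 15796476 - 2012558 - 614154 + 37338 + 6842 - 77 - 2
= 80630964769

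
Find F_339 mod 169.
158

Matrix identity: Q^n = [[F_(n+1), F_n], [F_n, F_(n-1)]] with Q = [[1,1],[1,0]].
n = 339 = 101010011₂. Square-and-multiply, entries mod 169:
Q^1 = [[1,1],[1,0]]
Q^2 = (Q^1)² = [[2,1],[1,1]]
Q^5 = (Q^2)²·Q = [[8,5],[5,3]]
Q^10 = (Q^5)² = [[89,55],[55,34]]
Q^21 = (Q^10)²·Q = [[135,130],[130,5]]
Q^42 = (Q^21)² = [[142,117],[117,25]]
Q^84 = (Q^42)² = [[53,104],[104,118]]
Q^169 = (Q^84)²·Q = [[144,105],[105,39]]
Q^339 = (Q^169)²·Q = [[107,158],[158,118]]
F_339 mod 169 = Q^339[0][1] = 158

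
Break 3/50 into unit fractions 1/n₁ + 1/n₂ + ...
1/17 + 1/850

Greedy algorithm:
3/50: ceiling(50/3) = 17, use 1/17
1/850: ceiling(850/1) = 850, use 1/850
Result: 3/50 = 1/17 + 1/850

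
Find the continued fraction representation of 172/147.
[1; 5, 1, 7, 3]

Euclidean algorithm steps:
172 = 1 × 147 + 25
147 = 5 × 25 + 22
25 = 1 × 22 + 3
22 = 7 × 3 + 1
3 = 3 × 1 + 0
Continued fraction: [1; 5, 1, 7, 3]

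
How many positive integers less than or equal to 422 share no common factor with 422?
210

422 = 2 × 211
φ(n) = n × ∏(1 - 1/p) for each prime p dividing n
φ(422) = 422 × (1 - 1/2) × (1 - 1/211) = 210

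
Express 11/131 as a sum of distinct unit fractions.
1/12 + 1/1572

Greedy algorithm:
11/131: ceiling(131/11) = 12, use 1/12
1/1572: ceiling(1572/1) = 1572, use 1/1572
Result: 11/131 = 1/12 + 1/1572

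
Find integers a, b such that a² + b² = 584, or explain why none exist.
10² + 22² (a=10, b=22)

Factorization: 584 = 2^3 × 73
By Fermat: n is sum of two squares iff every prime p ≡ 3 (mod 4) appears to even power.
All primes ≡ 3 (mod 4) appear to even power.
Search a = 0, 1, 2, … for 584 - a² a perfect square: first hit at a = 10: 584 - 100 = 484 = 22².
584 = 10² + 22² = 100 + 484 ✓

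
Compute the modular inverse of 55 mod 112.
55

gcd(55, 112) = 1, so the inverse exists.
Extended Euclidean algorithm on (112, 55):
112 = 2 × 55 + 2  ⟹  2 = (1)·112 + (-2)·55
55 = 27 × 2 + 1  ⟹  1 = (-27)·112 + (55)·55
So (55)·55 ≡ 1 (mod 112), i.e. 55^(-1) ≡ 55 (mod 112).
Check: 55 × 55 = 3025 ≡ 1 (mod 112)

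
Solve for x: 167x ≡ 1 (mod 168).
167

gcd(167, 168) = 1, so the inverse exists.
Extended Euclidean algorithm on (168, 167):
168 = 1 × 167 + 1  ⟹  1 = (1)·168 + (-1)·167
So (-1)·167 ≡ 1 (mod 168), i.e. 167^(-1) ≡ -1 ≡ 167 (mod 168).
Check: 167 × 167 = 27889 ≡ 1 (mod 168)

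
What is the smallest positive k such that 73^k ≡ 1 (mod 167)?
166

167 is prime, so ord(73) divides φ(167) = 166.
Divisors of 166: 1, 2, 83, 166.
Repeated squaring: 73^1 ≡ 73, 73^2 ≡ 152, 73^4 ≡ 58, 73^8 ≡ 24, 73^16 ≡ 75, 73^32 ≡ 114, 73^64 ≡ 137, 73^128 ≡ 65 (mod 167).
Test 73^d mod 167 for each divisor d in increasing order:
73^1 ≡ 73
73^2 ≡ 152
73^83 = 73^64·73^16·73^2·73^1 ≡ 166
73^166 = 73^128·73^32·73^4·73^2 ≡ 1  ← first divisor giving 1
The order is 166.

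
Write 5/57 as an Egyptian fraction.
1/12 + 1/228

Greedy algorithm:
5/57: ceiling(57/5) = 12, use 1/12
1/228: ceiling(228/1) = 228, use 1/228
Result: 5/57 = 1/12 + 1/228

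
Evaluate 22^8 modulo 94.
64

Repeated squaring. Binary of 8 = 1000.
22^1 ≡ 22 (mod 94); 22^2 ≡ 14 (mod 94); 22^4 ≡ 8 (mod 94); 22^8 ≡ 64 (mod 94)
22^8 = 22^8 ≡ 64 (mod 94)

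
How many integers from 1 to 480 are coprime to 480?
128

480 = 2^5 × 3 × 5
φ(n) = n × ∏(1 - 1/p) for each prime p dividing n
φ(480) = 480 × (1 - 1/2) × (1 - 1/3) × (1 - 1/5) = 128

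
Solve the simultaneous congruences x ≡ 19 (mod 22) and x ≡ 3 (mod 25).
503

Using Chinese Remainder Theorem:
M = 22 × 25 = 550
M1 = 25, M2 = 22
y1 = 25^(-1) mod 22 = 15
y2 = 22^(-1) mod 25 = 8
x = (19×25×15 + 3×22×8) mod 550 = 503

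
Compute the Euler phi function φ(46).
22

46 = 2 × 23
φ(n) = n × ∏(1 - 1/p) for each prime p dividing n
φ(46) = 46 × (1 - 1/2) × (1 - 1/23) = 22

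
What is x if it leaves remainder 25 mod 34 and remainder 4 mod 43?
1079

Using Chinese Remainder Theorem:
M = 34 × 43 = 1462
M1 = 43, M2 = 34
y1 = 43^(-1) mod 34 = 19
y2 = 34^(-1) mod 43 = 19
x = (25×43×19 + 4×34×19) mod 1462 = 1079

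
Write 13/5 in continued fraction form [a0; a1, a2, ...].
[2; 1, 1, 2]

Euclidean algorithm steps:
13 = 2 × 5 + 3
5 = 1 × 3 + 2
3 = 1 × 2 + 1
2 = 2 × 1 + 0
Continued fraction: [2; 1, 1, 2]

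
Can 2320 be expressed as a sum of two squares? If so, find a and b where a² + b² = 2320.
4² + 48² (a=4, b=48)

Factorization: 2320 = 2^4 × 5 × 29
By Fermat: n is sum of two squares iff every prime p ≡ 3 (mod 4) appears to even power.
All primes ≡ 3 (mod 4) appear to even power.
Search a = 0, 1, 2, … for 2320 - a² a perfect square: first hit at a = 4: 2320 - 16 = 2304 = 48².
2320 = 4² + 48² = 16 + 2304 ✓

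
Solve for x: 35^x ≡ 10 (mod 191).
144

Baby-step giant-step with step n = ⌈√191⌉ = 14.
Baby steps 35^j mod 191 (j:value) for j=0..13: 0:1, 1:35, 2:79, 3:91, 4:129, 5:122, 6:68, 7:88, 8:24, 9:76, 10:177, 11:83, 12:40, 13:63.
Giant-step multiplier: 35^(-14) ≡ 35^(190-14) = 35^176 ≡ 90 (mod 191).
Giant steps γ_i = 10·90^i mod 191: γ_0=10, γ_1=136, γ_2=16, γ_3=103, γ_4=102, γ_5=12, γ_6=125, γ_7=172, γ_8=9, γ_9=46, γ_10=129 (in table at j=4).
x = i·n + j = 10·14 + 4 = 144.
Check: 35^144 ≡ 10 (mod 191).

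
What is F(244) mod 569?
74

Matrix identity: Q^n = [[F_(n+1), F_n], [F_n, F_(n-1)]] with Q = [[1,1],[1,0]].
n = 244 = 11110100₂. Square-and-multiply, entries mod 569:
Q^1 = [[1,1],[1,0]]
Q^3 = (Q^1)²·Q = [[3,2],[2,1]]
Q^7 = (Q^3)²·Q = [[21,13],[13,8]]
Q^15 = (Q^7)²·Q = [[418,41],[41,377]]
Q^30 = (Q^15)² = [[15,162],[162,422]]
Q^61 = (Q^30)²·Q = [[533,295],[295,238]]
Q^122 = (Q^61)² = [[126,414],[414,281]]
Q^244 = (Q^122)² = [[71,74],[74,566]]
F_244 mod 569 = Q^244[0][1] = 74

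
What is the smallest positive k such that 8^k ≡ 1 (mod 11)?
10

11 is prime, so ord(8) divides φ(11) = 10.
Divisors of 10: 1, 2, 5, 10.
Repeated squaring: 8^1 ≡ 8, 8^2 ≡ 9, 8^4 ≡ 4, 8^8 ≡ 5 (mod 11).
Test 8^d mod 11 for each divisor d in increasing order:
8^1 ≡ 8
8^2 ≡ 9
8^5 = 8^4·8^1 ≡ 10
8^10 = 8^8·8^2 ≡ 1  ← first divisor giving 1
The order is 10.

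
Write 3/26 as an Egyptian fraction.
1/9 + 1/234

Greedy algorithm:
3/26: ceiling(26/3) = 9, use 1/9
1/234: ceiling(234/1) = 234, use 1/234
Result: 3/26 = 1/9 + 1/234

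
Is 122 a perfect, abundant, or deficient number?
deficient

Proper divisors of 122: sum = 1 + 2 + 61 = 64
Since 64 < 122, 122 is deficient.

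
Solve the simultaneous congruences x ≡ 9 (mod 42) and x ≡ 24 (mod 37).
135

Using Chinese Remainder Theorem:
M = 42 × 37 = 1554
M1 = 37, M2 = 42
y1 = 37^(-1) mod 42 = 25
y2 = 42^(-1) mod 37 = 15
x = (9×37×25 + 24×42×15) mod 1554 = 135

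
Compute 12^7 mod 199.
67

Repeated squaring. Binary of 7 = 111.
12^1 ≡ 12 (mod 199); 12^2 ≡ 144 (mod 199); 12^4 ≡ 40 (mod 199)
12^7 = 12^1 × 12^2 × 12^4 ≡ 67 (mod 199)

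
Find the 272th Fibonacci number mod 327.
108

Matrix identity: Q^n = [[F_(n+1), F_n], [F_n, F_(n-1)]] with Q = [[1,1],[1,0]].
n = 272 = 100010000₂. Square-and-multiply, entries mod 327:
Q^1 = [[1,1],[1,0]]
Q^2 = (Q^1)² = [[2,1],[1,1]]
Q^4 = (Q^2)² = [[5,3],[3,2]]
Q^8 = (Q^4)² = [[34,21],[21,13]]
Q^17 = (Q^8)²·Q = [[295,289],[289,6]]
Q^34 = (Q^17)² = [[179,7],[7,172]]
Q^68 = (Q^34)² = [[44,168],[168,203]]
Q^136 = (Q^68)² = [[76,294],[294,109]]
Q^272 = (Q^136)² = [[325,108],[108,217]]
F_272 mod 327 = Q^272[0][1] = 108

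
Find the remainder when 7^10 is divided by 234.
43

Repeated squaring. Binary of 10 = 1010.
7^1 ≡ 7 (mod 234); 7^2 ≡ 49 (mod 234); 7^4 ≡ 61 (mod 234); 7^8 ≡ 211 (mod 234)
7^10 = 7^2 × 7^8 ≡ 43 (mod 234)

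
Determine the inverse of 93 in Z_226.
209

gcd(93, 226) = 1, so the inverse exists.
Extended Euclidean algorithm on (226, 93):
226 = 2 × 93 + 40  ⟹  40 = (1)·226 + (-2)·93
93 = 2 × 40 + 13  ⟹  13 = (-2)·226 + (5)·93
40 = 3 × 13 + 1  ⟹  1 = (7)·226 + (-17)·93
So (-17)·93 ≡ 1 (mod 226), i.e. 93^(-1) ≡ -17 ≡ 209 (mod 226).
Check: 93 × 209 = 19437 ≡ 1 (mod 226)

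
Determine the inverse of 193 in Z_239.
213

gcd(193, 239) = 1, so the inverse exists.
Extended Euclidean algorithm on (239, 193):
239 = 1 × 193 + 46  ⟹  46 = (1)·239 + (-1)·193
193 = 4 × 46 + 9  ⟹  9 = (-4)·239 + (5)·193
46 = 5 × 9 + 1  ⟹  1 = (21)·239 + (-26)·193
So (-26)·193 ≡ 1 (mod 239), i.e. 193^(-1) ≡ -26 ≡ 213 (mod 239).
Check: 193 × 213 = 41109 ≡ 1 (mod 239)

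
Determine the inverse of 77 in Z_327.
17

gcd(77, 327) = 1, so the inverse exists.
Extended Euclidean algorithm on (327, 77):
327 = 4 × 77 + 19  ⟹  19 = (1)·327 + (-4)·77
77 = 4 × 19 + 1  ⟹  1 = (-4)·327 + (17)·77
So (17)·77 ≡ 1 (mod 327), i.e. 77^(-1) ≡ 17 (mod 327).
Check: 77 × 17 = 1309 ≡ 1 (mod 327)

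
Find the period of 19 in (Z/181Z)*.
4

181 is prime, so ord(19) divides φ(181) = 180.
Divisors of 180: 1, 2, 3, 4, 5, 6, 9, 10, 12, 15, 18, 20, 30, 36, 45, 60, 90, 180.
Repeated squaring: 19^1 ≡ 19, 19^2 ≡ 180, 19^4 ≡ 1, 19^8 ≡ 1, 19^16 ≡ 1, 19^32 ≡ 1, 19^64 ≡ 1, 19^128 ≡ 1 (mod 181).
Test 19^d mod 181 for each divisor d in increasing order:
19^1 ≡ 19
19^2 ≡ 180
19^3 = 19^2·19^1 ≡ 162
19^4 ≡ 1  ← first divisor giving 1
The order is 4.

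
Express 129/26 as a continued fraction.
[4; 1, 25]

Euclidean algorithm steps:
129 = 4 × 26 + 25
26 = 1 × 25 + 1
25 = 25 × 1 + 0
Continued fraction: [4; 1, 25]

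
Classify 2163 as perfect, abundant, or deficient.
deficient

Proper divisors of 2163: sum = 1 + 3 + 7 + 21 + 103 + 309 + 721 = 1165
Since 1165 < 2163, 2163 is deficient.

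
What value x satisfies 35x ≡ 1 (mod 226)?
155

gcd(35, 226) = 1, so the inverse exists.
Extended Euclidean algorithm on (226, 35):
226 = 6 × 35 + 16  ⟹  16 = (1)·226 + (-6)·35
35 = 2 × 16 + 3  ⟹  3 = (-2)·226 + (13)·35
16 = 5 × 3 + 1  ⟹  1 = (11)·226 + (-71)·35
So (-71)·35 ≡ 1 (mod 226), i.e. 35^(-1) ≡ -71 ≡ 155 (mod 226).
Check: 35 × 155 = 5425 ≡ 1 (mod 226)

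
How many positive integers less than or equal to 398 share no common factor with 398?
198

398 = 2 × 199
φ(n) = n × ∏(1 - 1/p) for each prime p dividing n
φ(398) = 398 × (1 - 1/2) × (1 - 1/199) = 198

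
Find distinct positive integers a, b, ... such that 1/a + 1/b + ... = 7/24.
1/4 + 1/24

Greedy algorithm:
7/24: ceiling(24/7) = 4, use 1/4
1/24: ceiling(24/1) = 24, use 1/24
Result: 7/24 = 1/4 + 1/24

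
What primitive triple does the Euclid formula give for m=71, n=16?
(4785, 2272, 5297)

Euclid's formula: a = m² - n², b = 2mn, c = m² + n²
m = 71, n = 16
a = 71² - 16² = 5041 - 256 = 4785
b = 2 × 71 × 16 = 2272
c = 71² + 16² = 5041 + 256 = 5297
Verification: 4785² + 2272² = 22896225 + 5161984 = 28058209 = 5297² ✓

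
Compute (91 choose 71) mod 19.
3

Using Lucas' theorem:
Write n=91 and k=71 in base 19:
n in base 19: [4, 15]
k in base 19: [3, 14]
C(91,71) mod 19 = ∏ C(n_i, k_i) mod 19
Digit binomials (mod 19): C(4,3) = 4; C(15,14) = 15
Product: 4 × 15 = 60 ≡ 3 (mod 19)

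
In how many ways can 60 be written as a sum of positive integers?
966467

p(n) counts ways to write n as a sum of positive integers (order ignored).
Euler's pentagonal recurrence: p(k) = p(k-1) + p(k-2) - p(k-5) - p(k-7) + p(k-12) + p(k-15) - ... (offsets j(3j∓1)/2, signs ++--, p(0)=1, p(<0)=0).
DP table for k = 0..59: p(0)=1, p(1)=1, p(2)=2, p(3)=3, p(4)=5, p(5)=7, p(6)=11, p(7)=15, p(8)=22, p(9)=30, p(10)=42, p(11)=56, p(12)=77, p(13)=101, p(14)=135, p(15)=176, p(16)=231, p(17)=297, p(18)=385, p(19)=490, p(20)=627, p(21)=792, p(22)=1002, p(23)=1255, p(24)=1575, p(25)=1958, p(26)=2436, p(27)=3010, p(28)=3718, p(29)=4565, p(30)=5604, p(31)=6842, p(32)=8349, p(33)=10143, p(34)=12310, p(35)=14883, p(36)=17977, p(37)=21637, p(38)=26015, p(39)=31185, p(40)=37338, p(41)=44583, p(42)=53174, p(43)=63261, p(44)=75175, p(45)=89134, p(46)=105558, p(47)=124754, p(48)=147273, p(49)=173525, p(50)=204226, p(51)=239943, p(52)=281589, p(53)=329931, p(54)=386155, p(55)=451276, p(56)=526823, p(57)=614154, p(58)=715220, p(59)=831820.
Final step: p(60) = p(59) + p(58) - p(55) - p(53) + p(48) + p(45) - p(38) - p(34) + p(25) + p(20) - p(9) - p(3)
= 831820 + 715220 - 451276 - 329931 + 147273 + 89134 - 26015 - 12310 + 1958 + 627 - 30 - 3
= 966467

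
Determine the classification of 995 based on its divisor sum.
deficient

Proper divisors of 995: sum = 1 + 5 + 199 = 205
Since 205 < 995, 995 is deficient.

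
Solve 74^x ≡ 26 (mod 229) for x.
186

Baby-step giant-step with step n = ⌈√229⌉ = 16.
Baby steps 74^j mod 229 (j:value) for j=0..15: 0:1, 1:74, 2:209, 3:123, 4:171, 5:59, 6:15, 7:194, 8:158, 9:13, 10:46, 11:198, 12:225, 13:162, 14:80, 15:195.
Giant-step multiplier: 74^(-16) ≡ 74^(228-16) = 74^212 ≡ 153 (mod 229).
Giant steps γ_i = 26·153^i mod 229: γ_0=26, γ_1=85, γ_2=181, γ_3=213, γ_4=71, γ_5=100, γ_6=186, γ_7=62, γ_8=97, γ_9=185, γ_10=138, γ_11=46 (in table at j=10).
x = i·n + j = 11·16 + 10 = 186.
Check: 74^186 ≡ 26 (mod 229).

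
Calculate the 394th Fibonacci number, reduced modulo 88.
47

Matrix identity: Q^n = [[F_(n+1), F_n], [F_n, F_(n-1)]] with Q = [[1,1],[1,0]].
n = 394 = 110001010₂. Square-and-multiply, entries mod 88:
Q^1 = [[1,1],[1,0]]
Q^3 = (Q^1)²·Q = [[3,2],[2,1]]
Q^6 = (Q^3)² = [[13,8],[8,5]]
Q^12 = (Q^6)² = [[57,56],[56,1]]
Q^24 = (Q^12)² = [[49,80],[80,57]]
Q^49 = (Q^24)²·Q = [[33,1],[1,32]]
Q^98 = (Q^49)² = [[34,65],[65,57]]
Q^197 = (Q^98)²·Q = [[32,13],[13,19]]
Q^394 = (Q^197)² = [[49,47],[47,2]]
F_394 mod 88 = Q^394[0][1] = 47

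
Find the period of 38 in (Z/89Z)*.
88

89 is prime, so ord(38) divides φ(89) = 88.
Divisors of 88: 1, 2, 4, 8, 11, 22, 44, 88.
Repeated squaring: 38^1 ≡ 38, 38^2 ≡ 20, 38^4 ≡ 44, 38^8 ≡ 67, 38^16 ≡ 39, 38^32 ≡ 8, 38^64 ≡ 64 (mod 89).
Test 38^d mod 89 for each divisor d in increasing order:
38^1 ≡ 38
38^2 ≡ 20
38^4 ≡ 44
38^8 ≡ 67
38^11 = 38^8·38^2·38^1 ≡ 12
38^22 = 38^16·38^4·38^2 ≡ 55
38^44 = 38^32·38^8·38^4 ≡ 88
38^88 = 38^64·38^16·38^8 ≡ 1  ← first divisor giving 1
The order is 88.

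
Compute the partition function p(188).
1398341745571

p(n) counts ways to write n as a sum of positive integers (order ignored).
Euler's pentagonal recurrence: p(k) = p(k-1) + p(k-2) - p(k-5) - p(k-7) + p(k-12) + p(k-15) - ... (offsets j(3j∓1)/2, signs ++--, p(0)=1, p(<0)=0).
DP table for k = 0..187: p(0)=1, p(1)=1, p(2)=2, p(3)=3, p(4)=5, p(5)=7, p(6)=11, p(7)=15, p(8)=22, p(9)=30, p(10)=42, p(11)=56, p(12)=77, p(13)=101, p(14)=135, p(15)=176, p(16)=231, p(17)=297, p(18)=385, p(19)=490, p(20)=627, p(21)=792, p(22)=1002, p(23)=1255, p(24)=1575, p(25)=1958, p(26)=2436, p(27)=3010, p(28)=3718, p(29)=4565, p(30)=5604, p(31)=6842, p(32)=8349, p(33)=10143, p(34)=12310, p(35)=14883, p(36)=17977, p(37)=21637, p(38)=26015, p(39)=31185, p(40)=37338, p(41)=44583, p(42)=53174, p(43)=63261, p(44)=75175, p(45)=89134, p(46)=105558, p(47)=124754, p(48)=147273, p(49)=173525, p(50)=204226, p(51)=239943, p(52)=281589, p(53)=329931, p(54)=386155, p(55)=451276, p(56)=526823, p(57)=614154, p(58)=715220, p(59)=831820, p(60)=966467, p(61)=1121505, p(62)=1300156, p(63)=1505499, p(64)=1741630, p(65)=2012558, p(66)=2323520, p(67)=2679689, p(68)=3087735, p(69)=3554345, p(70)=4087968, p(71)=4697205, p(72)=5392783, p(73)=6185689, p(74)=7089500, p(75)=8118264, p(76)=9289091, p(77)=10619863, p(78)=12132164, p(79)=13848650, p(80)=15796476, p(81)=18004327, p(82)=20506255, p(83)=23338469, p(84)=26543660, p(85)=30167357, p(86)=34262962, p(87)=38887673, p(88)=44108109, p(89)=49995925, p(90)=56634173, p(91)=64112359, p(92)=72533807, p(93)=82010177, p(94)=92669720, p(95)=104651419, p(96)=118114304, p(97)=133230930, p(98)=150198136, p(99)=169229875, p(100)=190569292, p(101)=214481126, p(102)=241265379, p(103)=271248950, p(104)=304801365, p(105)=342325709, p(106)=384276336, p(107)=431149389, p(108)=483502844, p(109)=541946240, p(110)=607163746, p(111)=679903203, p(112)=761002156, p(113)=851376628, p(114)=952050665, p(115)=1064144451, p(116)=1188908248, p(117)=1327710076, p(118)=1482074143, p(119)=1653668665, p(120)=1844349560, p(121)=2056148051, p(122)=2291320912, p(123)=2552338241, p(124)=2841940500, p(125)=3163127352, p(126)=3519222692, p(127)=3913864295, p(128)=4351078600, p(129)=4835271870, p(130)=5371315400, p(131)=5964539504, p(132)=6620830889, p(133)=7346629512, p(134)=8149040695, p(135)=9035836076, p(136)=10015581680, p(137)=11097645016, p(138)=12292341831, p(139)=13610949895, p(140)=15065878135, p(141)=16670689208, p(142)=18440293320, p(143)=20390982757, p(144)=22540654445, p(145)=24908858009, p(146)=27517052599, p(147)=30388671978, p(148)=33549419497, p(149)=37027355200, p(150)=40853235313, p(151)=45060624582, p(152)=49686288421, p(153)=54770336324, p(154)=60356673280, p(155)=66493182097, p(156)=73232243759, p(157)=80630964769, p(158)=88751778802, p(159)=97662728555, p(160)=107438159466, p(161)=118159068427, p(162)=129913904637, p(163)=142798995930, p(164)=156919475295, p(165)=172389800255, p(166)=189334822579, p(167)=207890420102, p(168)=228204732751, p(169)=250438925115, p(170)=274768617130, p(171)=301384802048, p(172)=330495499613, p(173)=362326859895, p(174)=397125074750, p(175)=435157697830, p(176)=476715857290, p(177)=522115831195, p(178)=571701605655, p(179)=625846753120, p(180)=684957390936, p(181)=749474411781, p(182)=819876908323, p(183)=896684817527, p(184)=980462880430, p(185)=1071823774337, p(186)=1171432692373, p(187)=1280011042268.
Final step: p(188) = p(187) + p(186) - p(183) - p(181) + p(176) + p(173) - p(166) - p(162) + p(153) + p(148) - p(137) - p(131) + p(118) + p(111) - p(96) - p(88) + p(71) + p(62) - p(43) - p(33) + p(12) + p(1)
= 1280011042268 + 1171432692373 - 896684817527 - 749474411781 + 476715857290 + 362326859895 - 189334822579 - 129913904637 + 54770336324 + 33549419497 - 11097645016 - 5964539504 + 1482074143 + 679903203 - 118114304 - 44108109 + 4697205 + 1300156 - 63261 - 10143 + 77 + 1
= 1398341745571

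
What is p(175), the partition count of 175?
435157697830

p(n) counts ways to write n as a sum of positive integers (order ignored).
Euler's pentagonal recurrence: p(k) = p(k-1) + p(k-2) - p(k-5) - p(k-7) + p(k-12) + p(k-15) - ... (offsets j(3j∓1)/2, signs ++--, p(0)=1, p(<0)=0).
DP table for k = 0..174: p(0)=1, p(1)=1, p(2)=2, p(3)=3, p(4)=5, p(5)=7, p(6)=11, p(7)=15, p(8)=22, p(9)=30, p(10)=42, p(11)=56, p(12)=77, p(13)=101, p(14)=135, p(15)=176, p(16)=231, p(17)=297, p(18)=385, p(19)=490, p(20)=627, p(21)=792, p(22)=1002, p(23)=1255, p(24)=1575, p(25)=1958, p(26)=2436, p(27)=3010, p(28)=3718, p(29)=4565, p(30)=5604, p(31)=6842, p(32)=8349, p(33)=10143, p(34)=12310, p(35)=14883, p(36)=17977, p(37)=21637, p(38)=26015, p(39)=31185, p(40)=37338, p(41)=44583, p(42)=53174, p(43)=63261, p(44)=75175, p(45)=89134, p(46)=105558, p(47)=124754, p(48)=147273, p(49)=173525, p(50)=204226, p(51)=239943, p(52)=281589, p(53)=329931, p(54)=386155, p(55)=451276, p(56)=526823, p(57)=614154, p(58)=715220, p(59)=831820, p(60)=966467, p(61)=1121505, p(62)=1300156, p(63)=1505499, p(64)=1741630, p(65)=2012558, p(66)=2323520, p(67)=2679689, p(68)=3087735, p(69)=3554345, p(70)=4087968, p(71)=4697205, p(72)=5392783, p(73)=6185689, p(74)=7089500, p(75)=8118264, p(76)=9289091, p(77)=10619863, p(78)=12132164, p(79)=13848650, p(80)=15796476, p(81)=18004327, p(82)=20506255, p(83)=23338469, p(84)=26543660, p(85)=30167357, p(86)=34262962, p(87)=38887673, p(88)=44108109, p(89)=49995925, p(90)=56634173, p(91)=64112359, p(92)=72533807, p(93)=82010177, p(94)=92669720, p(95)=104651419, p(96)=118114304, p(97)=133230930, p(98)=150198136, p(99)=169229875, p(100)=190569292, p(101)=214481126, p(102)=241265379, p(103)=271248950, p(104)=304801365, p(105)=342325709, p(106)=384276336, p(107)=431149389, p(108)=483502844, p(109)=541946240, p(110)=607163746, p(111)=679903203, p(112)=761002156, p(113)=851376628, p(114)=952050665, p(115)=1064144451, p(116)=1188908248, p(117)=1327710076, p(118)=1482074143, p(119)=1653668665, p(120)=1844349560, p(121)=2056148051, p(122)=2291320912, p(123)=2552338241, p(124)=2841940500, p(125)=3163127352, p(126)=3519222692, p(127)=3913864295, p(128)=4351078600, p(129)=4835271870, p(130)=5371315400, p(131)=5964539504, p(132)=6620830889, p(133)=7346629512, p(134)=8149040695, p(135)=9035836076, p(136)=10015581680, p(137)=11097645016, p(138)=12292341831, p(139)=13610949895, p(140)=15065878135, p(141)=16670689208, p(142)=18440293320, p(143)=20390982757, p(144)=22540654445, p(145)=24908858009, p(146)=27517052599, p(147)=30388671978, p(148)=33549419497, p(149)=37027355200, p(150)=40853235313, p(151)=45060624582, p(152)=49686288421, p(153)=54770336324, p(154)=60356673280, p(155)=66493182097, p(156)=73232243759, p(157)=80630964769, p(158)=88751778802, p(159)=97662728555, p(160)=107438159466, p(161)=118159068427, p(162)=129913904637, p(163)=142798995930, p(164)=156919475295, p(165)=172389800255, p(166)=189334822579, p(167)=207890420102, p(168)=228204732751, p(169)=250438925115, p(170)=274768617130, p(171)=301384802048, p(172)=330495499613, p(173)=362326859895, p(174)=397125074750.
Final step: p(175) = p(174) + p(173) - p(170) - p(168) + p(163) + p(160) - p(153) - p(149) + p(140) + p(135) - p(124) - p(118) + p(105) + p(98) - p(83) - p(75) + p(58) + p(49) - p(30) - p(20)
= 397125074750 + 362326859895 - 274768617130 - 228204732751 + 142798995930 + 107438159466 - 54770336324 - 37027355200 + 15065878135 + 9035836076 - 2841940500 - 1482074143 + 342325709 + 150198136 - 23338469 - 8118264 + 715220 + 173525 - 5604 - 627
= 435157697830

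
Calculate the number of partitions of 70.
4087968

p(n) counts ways to write n as a sum of positive integers (order ignored).
Euler's pentagonal recurrence: p(k) = p(k-1) + p(k-2) - p(k-5) - p(k-7) + p(k-12) + p(k-15) - ... (offsets j(3j∓1)/2, signs ++--, p(0)=1, p(<0)=0).
DP table for k = 0..69: p(0)=1, p(1)=1, p(2)=2, p(3)=3, p(4)=5, p(5)=7, p(6)=11, p(7)=15, p(8)=22, p(9)=30, p(10)=42, p(11)=56, p(12)=77, p(13)=101, p(14)=135, p(15)=176, p(16)=231, p(17)=297, p(18)=385, p(19)=490, p(20)=627, p(21)=792, p(22)=1002, p(23)=1255, p(24)=1575, p(25)=1958, p(26)=2436, p(27)=3010, p(28)=3718, p(29)=4565, p(30)=5604, p(31)=6842, p(32)=8349, p(33)=10143, p(34)=12310, p(35)=14883, p(36)=17977, p(37)=21637, p(38)=26015, p(39)=31185, p(40)=37338, p(41)=44583, p(42)=53174, p(43)=63261, p(44)=75175, p(45)=89134, p(46)=105558, p(47)=124754, p(48)=147273, p(49)=173525, p(50)=204226, p(51)=239943, p(52)=281589, p(53)=329931, p(54)=386155, p(55)=451276, p(56)=526823, p(57)=614154, p(58)=715220, p(59)=831820, p(60)=966467, p(61)=1121505, p(62)=1300156, p(63)=1505499, p(64)=1741630, p(65)=2012558, p(66)=2323520, p(67)=2679689, p(68)=3087735, p(69)=3554345.
Final step: p(70) = p(69) + p(68) - p(65) - p(63) + p(58) + p(55) - p(48) - p(44) + p(35) + p(30) - p(19) - p(13) + p(0)
= 3554345 + 3087735 - 2012558 - 1505499 + 715220 + 451276 - 147273 - 75175 + 14883 + 5604 - 490 - 101 + 1
= 4087968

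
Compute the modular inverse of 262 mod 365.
163

gcd(262, 365) = 1, so the inverse exists.
Extended Euclidean algorithm on (365, 262):
365 = 1 × 262 + 103  ⟹  103 = (1)·365 + (-1)·262
262 = 2 × 103 + 56  ⟹  56 = (-2)·365 + (3)·262
103 = 1 × 56 + 47  ⟹  47 = (3)·365 + (-4)·262
56 = 1 × 47 + 9  ⟹  9 = (-5)·365 + (7)·262
47 = 5 × 9 + 2  ⟹  2 = (28)·365 + (-39)·262
9 = 4 × 2 + 1  ⟹  1 = (-117)·365 + (163)·262
So (163)·262 ≡ 1 (mod 365), i.e. 262^(-1) ≡ 163 (mod 365).
Check: 262 × 163 = 42706 ≡ 1 (mod 365)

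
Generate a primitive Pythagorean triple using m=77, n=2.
(5925, 308, 5933)

Euclid's formula: a = m² - n², b = 2mn, c = m² + n²
m = 77, n = 2
a = 77² - 2² = 5929 - 4 = 5925
b = 2 × 77 × 2 = 308
c = 77² + 2² = 5929 + 4 = 5933
Verification: 5925² + 308² = 35105625 + 94864 = 35200489 = 5933² ✓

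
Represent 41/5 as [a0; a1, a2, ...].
[8; 5]

Euclidean algorithm steps:
41 = 8 × 5 + 1
5 = 5 × 1 + 0
Continued fraction: [8; 5]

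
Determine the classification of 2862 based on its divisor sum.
abundant

Proper divisors of 2862: sum = 1 + 2 + 3 + 6 + 9 + 18 + 27 + 53 + 54 + 106 + 159 + 318 + 477 + 954 + 1431 = 3618
Since 3618 > 2862, 2862 is abundant.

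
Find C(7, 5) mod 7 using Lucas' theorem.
0

Using Lucas' theorem:
Write n=7 and k=5 in base 7:
n in base 7: [1, 0]
k in base 7: [0, 5]
C(7,5) mod 7 = ∏ C(n_i, k_i) mod 7
Digit binomials (mod 7): C(1,0) = 1; C(0,5) = 0 (k_i > n_i)
Product: 1 × 0 = 0 ≡ 0 (mod 7)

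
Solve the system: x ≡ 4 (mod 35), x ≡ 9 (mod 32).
809

Using Chinese Remainder Theorem:
M = 35 × 32 = 1120
M1 = 32, M2 = 35
y1 = 32^(-1) mod 35 = 23
y2 = 35^(-1) mod 32 = 11
x = (4×32×23 + 9×35×11) mod 1120 = 809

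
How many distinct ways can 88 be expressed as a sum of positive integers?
44108109

p(n) counts ways to write n as a sum of positive integers (order ignored).
Euler's pentagonal recurrence: p(k) = p(k-1) + p(k-2) - p(k-5) - p(k-7) + p(k-12) + p(k-15) - ... (offsets j(3j∓1)/2, signs ++--, p(0)=1, p(<0)=0).
DP table for k = 0..87: p(0)=1, p(1)=1, p(2)=2, p(3)=3, p(4)=5, p(5)=7, p(6)=11, p(7)=15, p(8)=22, p(9)=30, p(10)=42, p(11)=56, p(12)=77, p(13)=101, p(14)=135, p(15)=176, p(16)=231, p(17)=297, p(18)=385, p(19)=490, p(20)=627, p(21)=792, p(22)=1002, p(23)=1255, p(24)=1575, p(25)=1958, p(26)=2436, p(27)=3010, p(28)=3718, p(29)=4565, p(30)=5604, p(31)=6842, p(32)=8349, p(33)=10143, p(34)=12310, p(35)=14883, p(36)=17977, p(37)=21637, p(38)=26015, p(39)=31185, p(40)=37338, p(41)=44583, p(42)=53174, p(43)=63261, p(44)=75175, p(45)=89134, p(46)=105558, p(47)=124754, p(48)=147273, p(49)=173525, p(50)=204226, p(51)=239943, p(52)=281589, p(53)=329931, p(54)=386155, p(55)=451276, p(56)=526823, p(57)=614154, p(58)=715220, p(59)=831820, p(60)=966467, p(61)=1121505, p(62)=1300156, p(63)=1505499, p(64)=1741630, p(65)=2012558, p(66)=2323520, p(67)=2679689, p(68)=3087735, p(69)=3554345, p(70)=4087968, p(71)=4697205, p(72)=5392783, p(73)=6185689, p(74)=7089500, p(75)=8118264, p(76)=9289091, p(77)=10619863, p(78)=12132164, p(79)=13848650, p(80)=15796476, p(81)=18004327, p(82)=20506255, p(83)=23338469, p(84)=26543660, p(85)=30167357, p(86)=34262962, p(87)=38887673.
Final step: p(88) = p(87) + p(86) - p(83) - p(81) + p(76) + p(73) - p(66) - p(62) + p(53) + p(48) - p(37) - p(31) + p(18) + p(11)
= 38887673 + 34262962 - 23338469 - 18004327 + 9289091 + 6185689 - 2323520 - 1300156 + 329931 + 147273 - 21637 - 6842 + 385 + 56
= 44108109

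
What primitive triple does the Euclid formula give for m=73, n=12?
(5185, 1752, 5473)

Euclid's formula: a = m² - n², b = 2mn, c = m² + n²
m = 73, n = 12
a = 73² - 12² = 5329 - 144 = 5185
b = 2 × 73 × 12 = 1752
c = 73² + 12² = 5329 + 144 = 5473
Verification: 5185² + 1752² = 26884225 + 3069504 = 29953729 = 5473² ✓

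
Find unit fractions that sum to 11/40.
1/4 + 1/40

Greedy algorithm:
11/40: ceiling(40/11) = 4, use 1/4
1/40: ceiling(40/1) = 40, use 1/40
Result: 11/40 = 1/4 + 1/40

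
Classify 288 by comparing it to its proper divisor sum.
abundant

Proper divisors of 288: sum = 1 + 2 + 3 + 4 + 6 + 8 + 9 + 12 + ... + 48 + 72 + 96 + 144 (17 divisors) = 531
Since 531 > 288, 288 is abundant.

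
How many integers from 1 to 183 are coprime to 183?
120

183 = 3 × 61
φ(n) = n × ∏(1 - 1/p) for each prime p dividing n
φ(183) = 183 × (1 - 1/3) × (1 - 1/61) = 120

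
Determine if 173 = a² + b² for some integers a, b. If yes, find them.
2² + 13² (a=2, b=13)

Factorization: 173 = 173
By Fermat: n is sum of two squares iff every prime p ≡ 3 (mod 4) appears to even power.
All primes ≡ 3 (mod 4) appear to even power.
Search a = 0, 1, 2, … for 173 - a² a perfect square: first hit at a = 2: 173 - 4 = 169 = 13².
173 = 2² + 13² = 4 + 169 ✓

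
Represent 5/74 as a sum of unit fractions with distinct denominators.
1/15 + 1/1110

Greedy algorithm:
5/74: ceiling(74/5) = 15, use 1/15
1/1110: ceiling(1110/1) = 1110, use 1/1110
Result: 5/74 = 1/15 + 1/1110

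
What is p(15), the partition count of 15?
176

p(n) counts ways to write n as a sum of positive integers (order ignored).
Euler's pentagonal recurrence: p(k) = p(k-1) + p(k-2) - p(k-5) - p(k-7) + p(k-12) + p(k-15) - ... (offsets j(3j∓1)/2, signs ++--, p(0)=1, p(<0)=0).
DP table for k = 0..14: p(0)=1, p(1)=1, p(2)=2, p(3)=3, p(4)=5, p(5)=7, p(6)=11, p(7)=15, p(8)=22, p(9)=30, p(10)=42, p(11)=56, p(12)=77, p(13)=101, p(14)=135.
Final step: p(15) = p(14) + p(13) - p(10) - p(8) + p(3) + p(0)
= 135 + 101 - 42 - 22 + 3 + 1
= 176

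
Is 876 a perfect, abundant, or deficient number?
abundant

Proper divisors of 876: sum = 1 + 2 + 3 + 4 + 6 + 12 + 73 + 146 + 219 + 292 + 438 = 1196
Since 1196 > 876, 876 is abundant.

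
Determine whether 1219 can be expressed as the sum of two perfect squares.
Not possible

Factorization: 1219 = 23 × 53
By Fermat: n is sum of two squares iff every prime p ≡ 3 (mod 4) appears to even power.
Prime(s) ≡ 3 (mod 4) with odd exponent: [(23, 1)]
Therefore 1219 cannot be expressed as a² + b².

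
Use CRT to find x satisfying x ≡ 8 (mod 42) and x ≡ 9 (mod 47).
1184

Using Chinese Remainder Theorem:
M = 42 × 47 = 1974
M1 = 47, M2 = 42
y1 = 47^(-1) mod 42 = 17
y2 = 42^(-1) mod 47 = 28
x = (8×47×17 + 9×42×28) mod 1974 = 1184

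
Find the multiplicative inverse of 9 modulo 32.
25

gcd(9, 32) = 1, so the inverse exists.
Extended Euclidean algorithm on (32, 9):
32 = 3 × 9 + 5  ⟹  5 = (1)·32 + (-3)·9
9 = 1 × 5 + 4  ⟹  4 = (-1)·32 + (4)·9
5 = 1 × 4 + 1  ⟹  1 = (2)·32 + (-7)·9
So (-7)·9 ≡ 1 (mod 32), i.e. 9^(-1) ≡ -7 ≡ 25 (mod 32).
Check: 9 × 25 = 225 ≡ 1 (mod 32)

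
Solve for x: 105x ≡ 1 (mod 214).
53

gcd(105, 214) = 1, so the inverse exists.
Extended Euclidean algorithm on (214, 105):
214 = 2 × 105 + 4  ⟹  4 = (1)·214 + (-2)·105
105 = 26 × 4 + 1  ⟹  1 = (-26)·214 + (53)·105
So (53)·105 ≡ 1 (mod 214), i.e. 105^(-1) ≡ 53 (mod 214).
Check: 105 × 53 = 5565 ≡ 1 (mod 214)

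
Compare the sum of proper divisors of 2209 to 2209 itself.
deficient

Proper divisors of 2209: sum = 1 + 47 = 48
Since 48 < 2209, 2209 is deficient.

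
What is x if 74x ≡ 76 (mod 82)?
x ≡ 11 (mod 41)

gcd(74, 82) = 2, which divides 76, so solutions exist.
Divide through by 2: 37x ≡ 38 (mod 41).
Find 37^(-1) mod 41 by the extended Euclidean algorithm:
41 = 1 × 37 + 4  ⟹  4 = (1)·41 + (-1)·37
37 = 9 × 4 + 1  ⟹  1 = (-9)·41 + (10)·37
So (10)·37 ≡ 1 (mod 41), i.e. 37^(-1) ≡ 10 (mod 41).
x ≡ 10 × 38 = 380 ≡ 11 (mod 41).
Check: 74 × 11 = 814 ≡ 76 (mod 82).
x ≡ 11 (mod 41), giving 2 solutions mod 82.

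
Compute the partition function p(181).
749474411781

p(n) counts ways to write n as a sum of positive integers (order ignored).
Euler's pentagonal recurrence: p(k) = p(k-1) + p(k-2) - p(k-5) - p(k-7) + p(k-12) + p(k-15) - ... (offsets j(3j∓1)/2, signs ++--, p(0)=1, p(<0)=0).
DP table for k = 0..180: p(0)=1, p(1)=1, p(2)=2, p(3)=3, p(4)=5, p(5)=7, p(6)=11, p(7)=15, p(8)=22, p(9)=30, p(10)=42, p(11)=56, p(12)=77, p(13)=101, p(14)=135, p(15)=176, p(16)=231, p(17)=297, p(18)=385, p(19)=490, p(20)=627, p(21)=792, p(22)=1002, p(23)=1255, p(24)=1575, p(25)=1958, p(26)=2436, p(27)=3010, p(28)=3718, p(29)=4565, p(30)=5604, p(31)=6842, p(32)=8349, p(33)=10143, p(34)=12310, p(35)=14883, p(36)=17977, p(37)=21637, p(38)=26015, p(39)=31185, p(40)=37338, p(41)=44583, p(42)=53174, p(43)=63261, p(44)=75175, p(45)=89134, p(46)=105558, p(47)=124754, p(48)=147273, p(49)=173525, p(50)=204226, p(51)=239943, p(52)=281589, p(53)=329931, p(54)=386155, p(55)=451276, p(56)=526823, p(57)=614154, p(58)=715220, p(59)=831820, p(60)=966467, p(61)=1121505, p(62)=1300156, p(63)=1505499, p(64)=1741630, p(65)=2012558, p(66)=2323520, p(67)=2679689, p(68)=3087735, p(69)=3554345, p(70)=4087968, p(71)=4697205, p(72)=5392783, p(73)=6185689, p(74)=7089500, p(75)=8118264, p(76)=9289091, p(77)=10619863, p(78)=12132164, p(79)=13848650, p(80)=15796476, p(81)=18004327, p(82)=20506255, p(83)=23338469, p(84)=26543660, p(85)=30167357, p(86)=34262962, p(87)=38887673, p(88)=44108109, p(89)=49995925, p(90)=56634173, p(91)=64112359, p(92)=72533807, p(93)=82010177, p(94)=92669720, p(95)=104651419, p(96)=118114304, p(97)=133230930, p(98)=150198136, p(99)=169229875, p(100)=190569292, p(101)=214481126, p(102)=241265379, p(103)=271248950, p(104)=304801365, p(105)=342325709, p(106)=384276336, p(107)=431149389, p(108)=483502844, p(109)=541946240, p(110)=607163746, p(111)=679903203, p(112)=761002156, p(113)=851376628, p(114)=952050665, p(115)=1064144451, p(116)=1188908248, p(117)=1327710076, p(118)=1482074143, p(119)=1653668665, p(120)=1844349560, p(121)=2056148051, p(122)=2291320912, p(123)=2552338241, p(124)=2841940500, p(125)=3163127352, p(126)=3519222692, p(127)=3913864295, p(128)=4351078600, p(129)=4835271870, p(130)=5371315400, p(131)=5964539504, p(132)=6620830889, p(133)=7346629512, p(134)=8149040695, p(135)=9035836076, p(136)=10015581680, p(137)=11097645016, p(138)=12292341831, p(139)=13610949895, p(140)=15065878135, p(141)=16670689208, p(142)=18440293320, p(143)=20390982757, p(144)=22540654445, p(145)=24908858009, p(146)=27517052599, p(147)=30388671978, p(148)=33549419497, p(149)=37027355200, p(150)=40853235313, p(151)=45060624582, p(152)=49686288421, p(153)=54770336324, p(154)=60356673280, p(155)=66493182097, p(156)=73232243759, p(157)=80630964769, p(158)=88751778802, p(159)=97662728555, p(160)=107438159466, p(161)=118159068427, p(162)=129913904637, p(163)=142798995930, p(164)=156919475295, p(165)=172389800255, p(166)=189334822579, p(167)=207890420102, p(168)=228204732751, p(169)=250438925115, p(170)=274768617130, p(171)=301384802048, p(172)=330495499613, p(173)=362326859895, p(174)=397125074750, p(175)=435157697830, p(176)=476715857290, p(177)=522115831195, p(178)=571701605655, p(179)=625846753120, p(180)=684957390936.
Final step: p(181) = p(180) + p(179) - p(176) - p(174) + p(169) + p(166) - p(159) - p(155) + p(146) + p(141) - p(130) - p(124) + p(111) + p(104) - p(89) - p(81) + p(64) + p(55) - p(36) - p(26) + p(5)
= 684957390936 + 625846753120 - 476715857290 - 397125074750 + 250438925115 + 189334822579 - 97662728555 - 66493182097 + 27517052599 + 16670689208 - 5371315400 - 2841940500 + 679903203 + 304801365 - 49995925 - 18004327 + 1741630 + 451276 - 17977 - 2436 + 7
= 749474411781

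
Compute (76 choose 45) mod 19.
0

Using Lucas' theorem:
Write n=76 and k=45 in base 19:
n in base 19: [4, 0]
k in base 19: [2, 7]
C(76,45) mod 19 = ∏ C(n_i, k_i) mod 19
Digit binomials (mod 19): C(4,2) = 6; C(0,7) = 0 (k_i > n_i)
Product: 6 × 0 = 0 ≡ 0 (mod 19)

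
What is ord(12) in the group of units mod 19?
6

19 is prime, so ord(12) divides φ(19) = 18.
Divisors of 18: 1, 2, 3, 6, 9, 18.
Repeated squaring: 12^1 ≡ 12, 12^2 ≡ 11, 12^4 ≡ 7, 12^8 ≡ 11, 12^16 ≡ 7 (mod 19).
Test 12^d mod 19 for each divisor d in increasing order:
12^1 ≡ 12
12^2 ≡ 11
12^3 = 12^2·12^1 ≡ 18
12^6 = 12^4·12^2 ≡ 1  ← first divisor giving 1
The order is 6.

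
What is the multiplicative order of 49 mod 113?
7

113 is prime, so ord(49) divides φ(113) = 112.
Divisors of 112: 1, 2, 4, 7, 8, 14, 16, 28, 56, 112.
Repeated squaring: 49^1 ≡ 49, 49^2 ≡ 28, 49^4 ≡ 106, 49^8 ≡ 49, 49^16 ≡ 28, 49^32 ≡ 106, 49^64 ≡ 49 (mod 113).
Test 49^d mod 113 for each divisor d in increasing order:
49^1 ≡ 49
49^2 ≡ 28
49^4 ≡ 106
49^7 = 49^4·49^2·49^1 ≡ 1  ← first divisor giving 1
The order is 7.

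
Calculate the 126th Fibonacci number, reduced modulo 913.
657

Matrix identity: Q^n = [[F_(n+1), F_n], [F_n, F_(n-1)]] with Q = [[1,1],[1,0]].
n = 126 = 1111110₂. Square-and-multiply, entries mod 913:
Q^1 = [[1,1],[1,0]]
Q^3 = (Q^1)²·Q = [[3,2],[2,1]]
Q^7 = (Q^3)²·Q = [[21,13],[13,8]]
Q^15 = (Q^7)²·Q = [[74,610],[610,377]]
Q^31 = (Q^15)²·Q = [[804,507],[507,297]]
Q^63 = (Q^31)²·Q = [[872,508],[508,364]]
Q^126 = (Q^63)² = [[453,657],[657,709]]
F_126 mod 913 = Q^126[0][1] = 657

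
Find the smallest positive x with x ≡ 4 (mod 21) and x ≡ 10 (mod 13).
88

Using Chinese Remainder Theorem:
M = 21 × 13 = 273
M1 = 13, M2 = 21
y1 = 13^(-1) mod 21 = 13
y2 = 21^(-1) mod 13 = 5
x = (4×13×13 + 10×21×5) mod 273 = 88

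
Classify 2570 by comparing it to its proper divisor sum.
deficient

Proper divisors of 2570: sum = 1 + 2 + 5 + 10 + 257 + 514 + 1285 = 2074
Since 2074 < 2570, 2570 is deficient.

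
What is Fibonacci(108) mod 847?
725

Matrix identity: Q^n = [[F_(n+1), F_n], [F_n, F_(n-1)]] with Q = [[1,1],[1,0]].
n = 108 = 1101100₂. Square-and-multiply, entries mod 847:
Q^1 = [[1,1],[1,0]]
Q^3 = (Q^1)²·Q = [[3,2],[2,1]]
Q^6 = (Q^3)² = [[13,8],[8,5]]
Q^13 = (Q^6)²·Q = [[377,233],[233,144]]
Q^27 = (Q^13)²·Q = [[186,761],[761,272]]
Q^54 = (Q^27)² = [[489,421],[421,68]]
Q^108 = (Q^54)² = [[485,725],[725,607]]
F_108 mod 847 = Q^108[0][1] = 725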